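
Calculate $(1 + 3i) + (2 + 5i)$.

(1 + 2) + (3 + 5)i = 3 + 8i


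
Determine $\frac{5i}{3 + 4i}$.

Multiply numerator and denominator by conjugate (3 - 4i):
= (5i)(3 - 4i) / (3^2 + 4^2)
= (20 + 15i) / 25
Divide through by 5: (4 + 3i) / 5
= 4/5 + (3/5)i


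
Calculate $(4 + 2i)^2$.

(a + bi)^2 = a^2 - b^2 + 2abi
= 4^2 - 2^2 + 2*4*2i
= 12 + 16i


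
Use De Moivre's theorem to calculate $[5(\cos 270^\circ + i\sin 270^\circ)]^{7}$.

By De Moivre: z^n = r^n(cos(nθ) + i sin(nθ))
= 5^7(cos(7*270°) + i sin(7*270°))
= 78125(cos 90° + i sin 90°)
= 78125i


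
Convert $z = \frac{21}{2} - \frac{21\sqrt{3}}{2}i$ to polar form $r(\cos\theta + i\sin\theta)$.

r = |z| = sqrt(a^2 + b^2) = sqrt((21/2)^2 + (-21*sqrt(3)/2)^2) = sqrt(441/4 + 1323/4) = sqrt(441) = 21
θ = arctan(b/a) = arctan(-18.1865/10.5) (quadrant-adjusted) = 300°
z = 21(cos 300° + i sin 300°)


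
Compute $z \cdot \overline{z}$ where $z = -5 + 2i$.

z * conjugate(z) = |z|^2 = a^2 + b^2
= (-5)^2 + 2^2 = 29


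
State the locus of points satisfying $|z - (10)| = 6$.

|z - z0| = r describes a circle centered at z0 with radius r
Here z0 = 10 and r = 6
Locus: Circle centered at (10, 0) with radius 6


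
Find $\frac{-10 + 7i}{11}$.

Divisor is real, so divide each part by 11:
= -10/11 + (7/11)i


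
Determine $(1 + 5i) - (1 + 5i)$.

(1 - 1) + (5 - 5)i = 0


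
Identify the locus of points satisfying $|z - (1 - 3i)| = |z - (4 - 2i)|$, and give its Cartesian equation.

|z - z1| = |z - z2| means z is equidistant from z1 and z2,
i.e. the perpendicular bisector of the segment from (1, -3) to (4, -2) (midpoint (5/2, -5/2)).
With z = x + yi, square both sides:
(x - 1)^2 + (y - (-3))^2 = (x - 4)^2 + (y - (-2))^2
The x^2 and y^2 terms cancel: 6x + 2y = 20 - 10 = 10
Simplify: 3x + y = 5
Locus: Perpendicular bisector of the segment from (1, -3) to (4, -2): the line 3x + y = 5


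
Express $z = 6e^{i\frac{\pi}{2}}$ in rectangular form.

a = r cos θ = 6 * 0 = 0
b = r sin θ = 6 * 1 = 6
z = 6i


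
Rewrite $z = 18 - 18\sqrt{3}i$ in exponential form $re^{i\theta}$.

r = |z| = sqrt((18)^2 + (-18*sqrt(3))^2) = sqrt(324 + 972) = sqrt(1296) = 36
θ = arctan(b/a) = arctan(-31.1769/18) (quadrant-adjusted) = -60° = -π/3
z = 36e^(-i*π/3)


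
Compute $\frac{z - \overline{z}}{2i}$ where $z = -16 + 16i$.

z - conjugate(z) = 2bi
(z - conjugate(z))/(2i) = 2bi/(2i) = b = 16


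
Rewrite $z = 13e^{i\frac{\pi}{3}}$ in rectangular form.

a = r cos θ = 13 * 1/2 = 13/2
b = r sin θ = 13 * sqrt(3)/2 = 13*sqrt(3)/2
z = 13/2 + (13*sqrt(3)/2)i


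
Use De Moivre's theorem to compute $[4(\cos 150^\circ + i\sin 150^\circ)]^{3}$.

By De Moivre: z^n = r^n(cos(nθ) + i sin(nθ))
= 4^3(cos(3*150°) + i sin(3*150°))
= 64(cos 90° + i sin 90°)
= 64i


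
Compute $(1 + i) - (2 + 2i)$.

(1 - 2) + (1 - 2)i = -1 - i


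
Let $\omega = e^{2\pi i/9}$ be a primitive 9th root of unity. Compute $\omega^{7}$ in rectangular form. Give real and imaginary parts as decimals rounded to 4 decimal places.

ω^7 = e^(2πi·7/9) = e^(i·14π/9)
= cos(14π/9) + i sin(14π/9)
= 0.1736 - 0.9848i


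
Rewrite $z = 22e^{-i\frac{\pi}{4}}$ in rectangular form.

a = r cos θ = 22 * sqrt(2)/2 = 11*sqrt(2)
b = r sin θ = 22 * -sqrt(2)/2 = -11*sqrt(2)
z = 11*sqrt(2) - 11*sqrt(2)i


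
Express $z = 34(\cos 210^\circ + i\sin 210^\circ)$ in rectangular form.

a = r cos θ = 34 * -sqrt(3)/2 = -17*sqrt(3)
b = r sin θ = 34 * -1/2 = -17
z = -17*sqrt(3) - 17i


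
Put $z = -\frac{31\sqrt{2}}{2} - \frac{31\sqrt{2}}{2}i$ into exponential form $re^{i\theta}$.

r = |z| = sqrt((-31*sqrt(2)/2)^2 + (-31*sqrt(2)/2)^2) = sqrt(961/2 + 961/2) = sqrt(961) = 31
θ = arctan(b/a) = arctan(-21.9203/-21.9203) (quadrant-adjusted) = -135° = -3π/4
z = 31e^(-i*3π/4)


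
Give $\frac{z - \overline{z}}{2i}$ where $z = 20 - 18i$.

z - conjugate(z) = 2bi
(z - conjugate(z))/(2i) = 2bi/(2i) = b = -18


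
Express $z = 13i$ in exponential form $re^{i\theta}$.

r = |z| = sqrt((0)^2 + (13)^2) = sqrt(0 + 169) = sqrt(169) = 13
a = 0 and b > 0, so z lies on the positive imaginary axis: θ = 90° = π/2
z = 13e^(i*π/2)


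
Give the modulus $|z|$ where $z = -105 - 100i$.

|z| = sqrt(a^2 + b^2) = sqrt((-105)^2 + (-100)^2) = sqrt(21025) = 145


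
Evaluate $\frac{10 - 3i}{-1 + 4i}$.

Multiply numerator and denominator by conjugate (-1 - 4i):
= (10 - 3i)(-1 - 4i) / ((-1)^2 + 4^2)
= (-22 - 37i) / 17
= -22/17 - (37/17)i


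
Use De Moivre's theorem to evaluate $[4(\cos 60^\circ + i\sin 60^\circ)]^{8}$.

By De Moivre: z^n = r^n(cos(nθ) + i sin(nθ))
= 4^8(cos(8*60°) + i sin(8*60°))
= 65536(cos 120° + i sin 120°)
= -32768 + 32768*sqrt(3)i


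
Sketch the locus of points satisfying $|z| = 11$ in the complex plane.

|z| = 11 means sqrt(x^2 + y^2) = 11
This is a circle of radius 11 centered at the origin


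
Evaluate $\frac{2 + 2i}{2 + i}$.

Multiply numerator and denominator by conjugate (2 - i):
= (2 + 2i)(2 - i) / (2^2 + 1^2)
= (6 + 2i) / 5
= 6/5 + (2/5)i


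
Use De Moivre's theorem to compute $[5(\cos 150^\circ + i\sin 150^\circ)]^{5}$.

By De Moivre: z^n = r^n(cos(nθ) + i sin(nθ))
= 5^5(cos(5*150°) + i sin(5*150°))
= 3125(cos 30° + i sin 30°)
= 3125*sqrt(3)/2 + (3125/2)i


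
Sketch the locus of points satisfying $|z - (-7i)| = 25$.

|z - z0| = r describes a circle centered at z0 with radius r
Here z0 = -7i and r = 25
Locus: Circle centered at (0, -7) with radius 25


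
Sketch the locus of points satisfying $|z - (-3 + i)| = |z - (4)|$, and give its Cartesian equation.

|z - z1| = |z - z2| means z is equidistant from z1 and z2,
i.e. the perpendicular bisector of the segment from (-3, 1) to (4, 0) (midpoint (1/2, 1/2)).
With z = x + yi, square both sides:
(x - (-3))^2 + (y - 1)^2 = (x - 4)^2 + (y - 0)^2
The x^2 and y^2 terms cancel: 14x + (-2)y = 16 - 10 = 6
Simplify: 7x - y = 3
Locus: Perpendicular bisector of the segment from (-3, 1) to (4, 0): the line 7x - y = 3


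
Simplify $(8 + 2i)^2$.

(a + bi)^2 = a^2 - b^2 + 2abi
= 8^2 - 2^2 + 2*8*2i
= 60 + 32i


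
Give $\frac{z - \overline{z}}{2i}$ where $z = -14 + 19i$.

z - conjugate(z) = 2bi
(z - conjugate(z))/(2i) = 2bi/(2i) = b = 19


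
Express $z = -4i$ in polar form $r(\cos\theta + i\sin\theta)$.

r = |z| = sqrt(a^2 + b^2) = sqrt((0)^2 + (-4)^2) = sqrt(0 + 16) = sqrt(16) = 4
a = 0 and b < 0, so z lies on the negative imaginary axis: θ = 270°
z = 4(cos 270° + i sin 270°)


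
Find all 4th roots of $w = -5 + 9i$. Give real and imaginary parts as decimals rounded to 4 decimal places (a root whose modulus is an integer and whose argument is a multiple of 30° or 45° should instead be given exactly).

|w| = sqrt(106) ≈ 10.295630, arg(w) ≈ 119.054604°
Root modulus = sqrt(106)^(1/4) ≈ 1.791279
Root arguments: θ_k = (arg(w) + 360°k)/4 for k = 0, 1, ..., 3
Compute each root as (root modulus)(cos θ_k + i sin θ_k) using full-precision intermediates, then round to 4 decimal places.
Roots: 1.5550 + 0.8892i, -0.8892 + 1.5550i, -1.5550 - 0.8892i, 0.8892 - 1.5550i


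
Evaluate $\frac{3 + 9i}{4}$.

Divisor is real, so divide each part by 4:
= 3/4 + (9/4)i


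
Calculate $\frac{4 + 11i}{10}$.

Divisor is real, so divide each part by 10:
= 2/5 + (11/10)i


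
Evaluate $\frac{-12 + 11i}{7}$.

Divisor is real, so divide each part by 7:
= -12/7 + (11/7)i


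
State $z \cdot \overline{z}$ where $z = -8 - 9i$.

z * conjugate(z) = |z|^2 = a^2 + b^2
= (-8)^2 + (-9)^2 = 145


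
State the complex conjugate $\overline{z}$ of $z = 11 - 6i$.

If z = a + bi, then conjugate(z) = a - bi
conjugate(11 - 6i) = 11 + 6i


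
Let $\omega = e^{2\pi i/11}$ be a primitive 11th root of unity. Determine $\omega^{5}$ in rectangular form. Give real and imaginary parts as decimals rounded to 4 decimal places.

ω^5 = e^(2πi·5/11) = e^(i·10π/11)
= cos(10π/11) + i sin(10π/11)
= -0.9595 + 0.2817i


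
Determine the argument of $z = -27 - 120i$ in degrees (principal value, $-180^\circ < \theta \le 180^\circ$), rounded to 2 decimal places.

θ = arctan(b/a) = arctan(-120/-27) (quadrant-adjusted) = -102.68°


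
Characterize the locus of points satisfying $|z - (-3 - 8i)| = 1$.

|z - z0| = r describes a circle centered at z0 with radius r
Here z0 = -3 - 8i and r = 1
Locus: Circle centered at (-3, -8) with radius 1


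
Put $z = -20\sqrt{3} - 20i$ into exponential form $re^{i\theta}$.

r = |z| = sqrt((-20*sqrt(3))^2 + (-20)^2) = sqrt(1200 + 400) = sqrt(1600) = 40
θ = arctan(b/a) = arctan(-20/-34.641) (quadrant-adjusted) = 210° = 7π/6
z = 40e^(i*7π/6)


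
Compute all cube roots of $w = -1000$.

|w| = 1000, arg(w) = 180°
Root modulus = 1000^(1/3) = 10
Root arguments: θ_k = (180° + 360°k)/3 for k = 0, 1, ..., 2
Roots: 5 + 5*sqrt(3)i, -10, 5 - 5*sqrt(3)i


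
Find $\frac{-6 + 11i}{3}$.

Divisor is real, so divide each part by 3:
= -2 + (11/3)i


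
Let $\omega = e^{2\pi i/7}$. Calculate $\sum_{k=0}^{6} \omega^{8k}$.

Let ζ = ω^8 = e^(2πi·8/7). Since 7 ∤ 8, ζ ≠ 1.
Sum = Σ_{k=0}^{6} ζ^k = (ζ^7 - 1)/(ζ - 1) = (ω^{8·7} - 1)/(ζ - 1) = (1 - 1)/(ζ - 1) = 0


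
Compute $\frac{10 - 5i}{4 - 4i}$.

Multiply numerator and denominator by conjugate (4 + 4i):
= (10 - 5i)(4 + 4i) / (4^2 + (-4)^2)
= (60 + 20i) / 32
Divide through by 4: (15 + 5i) / 8
= 15/8 + (5/8)i


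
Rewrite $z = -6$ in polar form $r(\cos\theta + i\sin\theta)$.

r = |z| = sqrt(a^2 + b^2) = sqrt((-6)^2 + (0)^2) = sqrt(36 + 0) = sqrt(36) = 6
b = 0 and a < 0, so z lies on the negative real axis: θ = 180°
z = 6(cos 180° + i sin 180°)


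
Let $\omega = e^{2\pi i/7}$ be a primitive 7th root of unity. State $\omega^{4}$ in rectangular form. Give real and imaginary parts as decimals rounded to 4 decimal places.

ω^4 = e^(2πi·4/7) = e^(i·8π/7)
= cos(8π/7) + i sin(8π/7)
= -0.9010 - 0.4339i


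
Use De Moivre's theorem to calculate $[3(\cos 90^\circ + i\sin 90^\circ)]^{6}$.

By De Moivre: z^n = r^n(cos(nθ) + i sin(nθ))
= 3^6(cos(6*90°) + i sin(6*90°))
= 729(cos 180° + i sin 180°)
= -729


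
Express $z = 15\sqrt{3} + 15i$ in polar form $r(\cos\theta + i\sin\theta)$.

r = |z| = sqrt(a^2 + b^2) = sqrt((15*sqrt(3))^2 + (15)^2) = sqrt(675 + 225) = sqrt(900) = 30
θ = arctan(b/a) = arctan(15/25.9808) (quadrant-adjusted) = 30°
z = 30(cos 30° + i sin 30°)


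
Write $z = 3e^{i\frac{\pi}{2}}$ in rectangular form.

a = r cos θ = 3 * 0 = 0
b = r sin θ = 3 * 1 = 3
z = 3i


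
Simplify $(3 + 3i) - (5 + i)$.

(3 - 5) + (3 - 1)i = -2 + 2i


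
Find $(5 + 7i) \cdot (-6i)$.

(a1*a2 - b1*b2) + (a1*b2 + b1*a2)i
= (0 - (-42)) + (-30 + 0)i
= 42 - 30i


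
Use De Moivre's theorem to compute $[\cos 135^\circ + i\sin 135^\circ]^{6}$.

By De Moivre: z^n = r^n(cos(nθ) + i sin(nθ))
= 1^6(cos(6*135°) + i sin(6*135°))
= 1(cos 90° + i sin 90°)
= i


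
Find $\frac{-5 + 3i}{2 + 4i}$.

Multiply numerator and denominator by conjugate (2 - 4i):
= (-5 + 3i)(2 - 4i) / (2^2 + 4^2)
= (2 + 26i) / 20
Divide through by 2: (1 + 13i) / 10
= 1/10 + (13/10)i


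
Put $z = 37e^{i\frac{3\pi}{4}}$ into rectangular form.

a = r cos θ = 37 * -sqrt(2)/2 = -37*sqrt(2)/2
b = r sin θ = 37 * sqrt(2)/2 = 37*sqrt(2)/2
z = -37*sqrt(2)/2 + (37*sqrt(2)/2)i


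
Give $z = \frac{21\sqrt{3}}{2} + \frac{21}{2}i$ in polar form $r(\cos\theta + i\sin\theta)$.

r = |z| = sqrt(a^2 + b^2) = sqrt((21*sqrt(3)/2)^2 + (21/2)^2) = sqrt(1323/4 + 441/4) = sqrt(441) = 21
θ = arctan(b/a) = arctan(10.5/18.1865) (quadrant-adjusted) = 30°
z = 21(cos 30° + i sin 30°)


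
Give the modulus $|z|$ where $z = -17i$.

|z| = sqrt(a^2 + b^2) = sqrt(0^2 + (-17)^2) = sqrt(289) = 17


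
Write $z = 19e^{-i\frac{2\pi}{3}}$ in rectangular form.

a = r cos θ = 19 * -1/2 = -19/2
b = r sin θ = 19 * -sqrt(3)/2 = -19*sqrt(3)/2
z = -19/2 - (19*sqrt(3)/2)i


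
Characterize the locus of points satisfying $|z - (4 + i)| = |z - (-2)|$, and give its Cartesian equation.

|z - z1| = |z - z2| means z is equidistant from z1 and z2,
i.e. the perpendicular bisector of the segment from (4, 1) to (-2, 0) (midpoint (1, 1/2)).
With z = x + yi, square both sides:
(x - 4)^2 + (y - 1)^2 = (x - (-2))^2 + (y - 0)^2
The x^2 and y^2 terms cancel: -12x + (-2)y = 4 - 17 = -13
Simplify: 12x + 2y = 13
Locus: Perpendicular bisector of the segment from (4, 1) to (-2, 0): the line 12x + 2y = 13


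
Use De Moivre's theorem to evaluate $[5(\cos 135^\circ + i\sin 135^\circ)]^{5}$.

By De Moivre: z^n = r^n(cos(nθ) + i sin(nθ))
= 5^5(cos(5*135°) + i sin(5*135°))
= 3125(cos 315° + i sin 315°)
= 3125*sqrt(2)/2 - (3125*sqrt(2)/2)i


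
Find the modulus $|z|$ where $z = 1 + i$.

|z| = sqrt(a^2 + b^2) = sqrt(1^2 + 1^2) = sqrt(2) = sqrt(2)


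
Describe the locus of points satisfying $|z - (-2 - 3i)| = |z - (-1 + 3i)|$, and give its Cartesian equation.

|z - z1| = |z - z2| means z is equidistant from z1 and z2,
i.e. the perpendicular bisector of the segment from (-2, -3) to (-1, 3) (midpoint (-3/2, 0)).
With z = x + yi, square both sides:
(x - (-2))^2 + (y - (-3))^2 = (x - (-1))^2 + (y - 3)^2
The x^2 and y^2 terms cancel: 2x + 12y = 10 - 13 = -3
Simplify: 2x + 12y = -3
Locus: Perpendicular bisector of the segment from (-2, -3) to (-1, 3): the line 2x + 12y = -3


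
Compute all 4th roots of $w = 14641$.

|w| = 14641, arg(w) = 0°
Root modulus = 14641^(1/4) = 11
Root arguments: θ_k = (0° + 360°k)/4 for k = 0, 1, ..., 3
Roots: 11, 11i, -11, -11i


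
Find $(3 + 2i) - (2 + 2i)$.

(3 - 2) + (2 - 2)i = 1


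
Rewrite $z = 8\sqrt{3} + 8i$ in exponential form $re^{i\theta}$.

r = |z| = sqrt((8*sqrt(3))^2 + (8)^2) = sqrt(192 + 64) = sqrt(256) = 16
θ = arctan(b/a) = arctan(8/13.8564) (quadrant-adjusted) = 30° = π/6
z = 16e^(i*π/6)


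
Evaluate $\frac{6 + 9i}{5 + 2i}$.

Multiply numerator and denominator by conjugate (5 - 2i):
= (6 + 9i)(5 - 2i) / (5^2 + 2^2)
= (48 + 33i) / 29
= 48/29 + (33/29)i


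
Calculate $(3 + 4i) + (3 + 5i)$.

(3 + 3) + (4 + 5)i = 6 + 9i


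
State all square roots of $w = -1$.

|w| = 1, arg(w) = 180°
Root modulus = 1^(1/2) = 1
Root arguments: θ_k = (180° + 360°k)/2 for k = 0, 1, ..., 1
Roots: i, -i


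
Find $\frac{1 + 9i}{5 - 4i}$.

Multiply numerator and denominator by conjugate (5 + 4i):
= (1 + 9i)(5 + 4i) / (5^2 + (-4)^2)
= (-31 + 49i) / 41
= -31/41 + (49/41)i


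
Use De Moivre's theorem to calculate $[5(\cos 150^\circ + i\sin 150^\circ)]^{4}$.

By De Moivre: z^n = r^n(cos(nθ) + i sin(nθ))
= 5^4(cos(4*150°) + i sin(4*150°))
= 625(cos 240° + i sin 240°)
= -625/2 - (625*sqrt(3)/2)i


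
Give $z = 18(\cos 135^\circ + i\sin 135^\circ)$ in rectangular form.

a = r cos θ = 18 * -sqrt(2)/2 = -9*sqrt(2)
b = r sin θ = 18 * sqrt(2)/2 = 9*sqrt(2)
z = -9*sqrt(2) + 9*sqrt(2)i


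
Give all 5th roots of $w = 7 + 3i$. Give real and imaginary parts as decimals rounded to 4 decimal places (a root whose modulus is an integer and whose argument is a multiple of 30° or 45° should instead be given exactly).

|w| = sqrt(58) ≈ 7.615773, arg(w) ≈ 23.198591°
Root modulus = sqrt(58)^(1/5) ≈ 1.500869
Root arguments: θ_k = (arg(w) + 360°k)/5 for k = 0, 1, ..., 4
Compute each root as (root modulus)(cos θ_k + i sin θ_k) using full-precision intermediates, then round to 4 decimal places.
Roots: 1.4960 + 0.1214i, 0.3468 + 1.4602i, -1.2816 + 0.7811i, -1.1389 - 0.9775i, 0.5777 - 1.3852i


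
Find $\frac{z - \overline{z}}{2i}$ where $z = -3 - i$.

z - conjugate(z) = 2bi
(z - conjugate(z))/(2i) = 2bi/(2i) = b = -1


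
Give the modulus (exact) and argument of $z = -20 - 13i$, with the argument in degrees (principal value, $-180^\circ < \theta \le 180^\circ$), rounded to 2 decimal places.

|z| = sqrt((-20)^2 + (-13)^2) = sqrt(569)
arg(z) = arctan(b/a) = arctan(-13/-20) (quadrant-adjusted) = -146.98°


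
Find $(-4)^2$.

(a + bi)^2 = a^2 - b^2 + 2abi
= (-4)^2 - 0^2 + 2*(-4)*0i
= 16


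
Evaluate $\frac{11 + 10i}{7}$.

Divisor is real, so divide each part by 7:
= 11/7 + (10/7)i


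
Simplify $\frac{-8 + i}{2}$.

Divisor is real, so divide each part by 2:
= -4 + (1/2)i


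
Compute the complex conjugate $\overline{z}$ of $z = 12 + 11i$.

If z = a + bi, then conjugate(z) = a - bi
conjugate(12 + 11i) = 12 - 11i


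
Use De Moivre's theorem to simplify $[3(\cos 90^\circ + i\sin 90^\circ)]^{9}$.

By De Moivre: z^n = r^n(cos(nθ) + i sin(nθ))
= 3^9(cos(9*90°) + i sin(9*90°))
= 19683(cos 90° + i sin 90°)
= 19683i


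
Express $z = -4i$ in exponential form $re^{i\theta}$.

r = |z| = sqrt((0)^2 + (-4)^2) = sqrt(0 + 16) = sqrt(16) = 4
a = 0 and b < 0, so z lies on the negative imaginary axis: θ = -90° = -π/2
z = 4e^(-i*π/2)


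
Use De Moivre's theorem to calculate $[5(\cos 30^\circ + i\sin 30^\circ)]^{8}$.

By De Moivre: z^n = r^n(cos(nθ) + i sin(nθ))
= 5^8(cos(8*30°) + i sin(8*30°))
= 390625(cos 240° + i sin 240°)
= -390625/2 - (390625*sqrt(3)/2)i


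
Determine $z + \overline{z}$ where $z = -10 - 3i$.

z + conjugate(z) = (a + bi) + (a - bi) = 2a
= 2 * (-10) = -20


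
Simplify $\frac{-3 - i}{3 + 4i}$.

Multiply numerator and denominator by conjugate (3 - 4i):
= (-3 - i)(3 - 4i) / (3^2 + 4^2)
= (-13 + 9i) / 25
= -13/25 + (9/25)i


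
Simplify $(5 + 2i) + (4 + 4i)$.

(5 + 4) + (2 + 4)i = 9 + 6i


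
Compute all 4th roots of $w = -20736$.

|w| = 20736, arg(w) = 180°
Root modulus = 20736^(1/4) = 12
Root arguments: θ_k = (180° + 360°k)/4 for k = 0, 1, ..., 3
Roots: 6*sqrt(2) + 6*sqrt(2)i, -6*sqrt(2) + 6*sqrt(2)i, -6*sqrt(2) - 6*sqrt(2)i, 6*sqrt(2) - 6*sqrt(2)i


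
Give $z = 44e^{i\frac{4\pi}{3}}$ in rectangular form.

a = r cos θ = 44 * -1/2 = -22
b = r sin θ = 44 * -sqrt(3)/2 = -22*sqrt(3)
z = -22 - 22*sqrt(3)i


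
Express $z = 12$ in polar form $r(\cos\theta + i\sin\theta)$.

r = |z| = sqrt(a^2 + b^2) = sqrt((12)^2 + (0)^2) = sqrt(144 + 0) = sqrt(144) = 12
b = 0 and a > 0, so z lies on the positive real axis: θ = 0°
z = 12(cos 0° + i sin 0°)


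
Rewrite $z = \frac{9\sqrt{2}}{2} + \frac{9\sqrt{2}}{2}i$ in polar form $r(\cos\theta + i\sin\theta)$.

r = |z| = sqrt(a^2 + b^2) = sqrt((9*sqrt(2)/2)^2 + (9*sqrt(2)/2)^2) = sqrt(81/2 + 81/2) = sqrt(81) = 9
θ = arctan(b/a) = arctan(6.364/6.364) (quadrant-adjusted) = 45°
z = 9(cos 45° + i sin 45°)


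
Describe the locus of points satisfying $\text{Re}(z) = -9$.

Re(z) = x where z = x + yi; the equation x = -9 is satisfied by all points with that x-coordinate
Locus: Vertical line x = -9


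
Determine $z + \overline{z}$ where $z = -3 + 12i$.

z + conjugate(z) = (a + bi) + (a - bi) = 2a
= 2 * (-3) = -6


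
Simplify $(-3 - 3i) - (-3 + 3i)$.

(-3 - (-3)) + (-3 - 3)i = -6i


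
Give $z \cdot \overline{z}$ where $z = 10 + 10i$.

z * conjugate(z) = |z|^2 = a^2 + b^2
= 10^2 + 10^2 = 200


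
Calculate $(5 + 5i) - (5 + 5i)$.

(5 - 5) + (5 - 5)i = 0


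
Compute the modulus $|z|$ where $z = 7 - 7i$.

|z| = sqrt(a^2 + b^2) = sqrt(7^2 + (-7)^2) = sqrt(98) = sqrt(98)


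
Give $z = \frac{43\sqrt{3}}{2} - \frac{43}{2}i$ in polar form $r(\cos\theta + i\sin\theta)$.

r = |z| = sqrt(a^2 + b^2) = sqrt((43*sqrt(3)/2)^2 + (-43/2)^2) = sqrt(5547/4 + 1849/4) = sqrt(1849) = 43
θ = arctan(b/a) = arctan(-21.5/37.2391) (quadrant-adjusted) = 330°
z = 43(cos 330° + i sin 330°)


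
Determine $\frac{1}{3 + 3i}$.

Multiply numerator and denominator by conjugate (3 - 3i):
= (1)(3 - 3i) / (3^2 + 3^2)
= (3 - 3i) / 18
Divide through by 3: (1 - i) / 6
= 1/6 - (1/6)i


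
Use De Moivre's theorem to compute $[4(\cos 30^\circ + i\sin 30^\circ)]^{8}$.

By De Moivre: z^n = r^n(cos(nθ) + i sin(nθ))
= 4^8(cos(8*30°) + i sin(8*30°))
= 65536(cos 240° + i sin 240°)
= -32768 - 32768*sqrt(3)i


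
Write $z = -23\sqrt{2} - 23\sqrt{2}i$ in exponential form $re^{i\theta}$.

r = |z| = sqrt((-23*sqrt(2))^2 + (-23*sqrt(2))^2) = sqrt(1058 + 1058) = sqrt(2116) = 46
θ = arctan(b/a) = arctan(-32.5269/-32.5269) (quadrant-adjusted) = 225° = 5π/4
z = 46e^(i*5π/4)


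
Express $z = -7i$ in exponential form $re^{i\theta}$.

r = |z| = sqrt((0)^2 + (-7)^2) = sqrt(0 + 49) = sqrt(49) = 7
a = 0 and b < 0, so z lies on the negative imaginary axis: θ = -90° = -π/2
z = 7e^(-i*π/2)


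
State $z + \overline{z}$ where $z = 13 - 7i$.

z + conjugate(z) = (a + bi) + (a - bi) = 2a
= 2 * 13 = 26


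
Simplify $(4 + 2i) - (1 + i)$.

(4 - 1) + (2 - 1)i = 3 + i


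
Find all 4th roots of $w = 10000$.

|w| = 10000, arg(w) = 0°
Root modulus = 10000^(1/4) = 10
Root arguments: θ_k = (0° + 360°k)/4 for k = 0, 1, ..., 3
Roots: 10, 10i, -10, -10i


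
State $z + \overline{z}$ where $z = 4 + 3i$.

z + conjugate(z) = (a + bi) + (a - bi) = 2a
= 2 * 4 = 8


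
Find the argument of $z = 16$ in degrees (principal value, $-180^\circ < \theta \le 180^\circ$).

b = 0 and a > 0, so z lies on the positive real axis: θ = 0°


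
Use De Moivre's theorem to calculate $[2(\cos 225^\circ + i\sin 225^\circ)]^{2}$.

By De Moivre: z^n = r^n(cos(nθ) + i sin(nθ))
= 2^2(cos(2*225°) + i sin(2*225°))
= 4(cos 90° + i sin 90°)
= 4i


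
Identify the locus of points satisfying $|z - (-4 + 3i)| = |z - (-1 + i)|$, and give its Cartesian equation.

|z - z1| = |z - z2| means z is equidistant from z1 and z2,
i.e. the perpendicular bisector of the segment from (-4, 3) to (-1, 1) (midpoint (-5/2, 2)).
With z = x + yi, square both sides:
(x - (-4))^2 + (y - 3)^2 = (x - (-1))^2 + (y - 1)^2
The x^2 and y^2 terms cancel: 6x + (-4)y = 2 - 25 = -23
Simplify: 6x - 4y = -23
Locus: Perpendicular bisector of the segment from (-4, 3) to (-1, 1): the line 6x - 4y = -23


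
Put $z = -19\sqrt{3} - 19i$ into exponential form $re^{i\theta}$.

r = |z| = sqrt((-19*sqrt(3))^2 + (-19)^2) = sqrt(1083 + 361) = sqrt(1444) = 38
θ = arctan(b/a) = arctan(-19/-32.909) (quadrant-adjusted) = 210° = 7π/6
z = 38e^(i*7π/6)


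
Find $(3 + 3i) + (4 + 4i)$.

(3 + 4) + (3 + 4)i = 7 + 7i


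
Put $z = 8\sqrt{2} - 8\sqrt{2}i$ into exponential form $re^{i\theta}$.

r = |z| = sqrt((8*sqrt(2))^2 + (-8*sqrt(2))^2) = sqrt(128 + 128) = sqrt(256) = 16
θ = arctan(b/a) = arctan(-11.3137/11.3137) (quadrant-adjusted) = -45° = -π/4
z = 16e^(-i*π/4)


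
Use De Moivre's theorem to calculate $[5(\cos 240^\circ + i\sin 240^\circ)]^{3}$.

By De Moivre: z^n = r^n(cos(nθ) + i sin(nθ))
= 5^3(cos(3*240°) + i sin(3*240°))
= 125(cos 0° + i sin 0°)
= 125


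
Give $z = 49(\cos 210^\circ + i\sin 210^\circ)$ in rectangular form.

a = r cos θ = 49 * -sqrt(3)/2 = -49*sqrt(3)/2
b = r sin θ = 49 * -1/2 = -49/2
z = -49*sqrt(3)/2 - (49/2)i


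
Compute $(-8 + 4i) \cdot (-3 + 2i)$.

(a1*a2 - b1*b2) + (a1*b2 + b1*a2)i
= (24 - 8) + (-16 + (-12))i
= 16 - 28i


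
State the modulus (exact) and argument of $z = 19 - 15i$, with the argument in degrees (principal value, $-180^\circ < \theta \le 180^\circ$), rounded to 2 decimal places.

|z| = sqrt(19^2 + (-15)^2) = sqrt(586)
arg(z) = arctan(b/a) = arctan(-15/19) (quadrant-adjusted) = -38.29°


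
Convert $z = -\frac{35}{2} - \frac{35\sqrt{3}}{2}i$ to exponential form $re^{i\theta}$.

r = |z| = sqrt((-35/2)^2 + (-35*sqrt(3)/2)^2) = sqrt(1225/4 + 3675/4) = sqrt(1225) = 35
θ = arctan(b/a) = arctan(-30.3109/-17.5) (quadrant-adjusted) = 240° = 4π/3
z = 35e^(i*4π/3)


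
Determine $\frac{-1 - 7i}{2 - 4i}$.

Multiply numerator and denominator by conjugate (2 + 4i):
= (-1 - 7i)(2 + 4i) / (2^2 + (-4)^2)
= (26 - 18i) / 20
Divide through by 2: (13 - 9i) / 10
= 13/10 - (9/10)i


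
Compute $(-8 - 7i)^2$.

(a + bi)^2 = a^2 - b^2 + 2abi
= (-8)^2 - (-7)^2 + 2*(-8)*(-7)i
= 15 + 112i


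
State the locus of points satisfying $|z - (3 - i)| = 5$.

|z - z0| = r describes a circle centered at z0 with radius r
Here z0 = 3 - i and r = 5
Locus: Circle centered at (3, -1) with radius 5


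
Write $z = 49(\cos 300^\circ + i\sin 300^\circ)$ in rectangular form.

a = r cos θ = 49 * 1/2 = 49/2
b = r sin θ = 49 * -sqrt(3)/2 = -49*sqrt(3)/2
z = 49/2 - (49*sqrt(3)/2)i


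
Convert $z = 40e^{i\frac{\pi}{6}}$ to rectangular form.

a = r cos θ = 40 * sqrt(3)/2 = 20*sqrt(3)
b = r sin θ = 40 * 1/2 = 20
z = 20*sqrt(3) + 20i


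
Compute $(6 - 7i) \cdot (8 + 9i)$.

(a1*a2 - b1*b2) + (a1*b2 + b1*a2)i
= (48 - (-63)) + (54 + (-56))i
= 111 - 2i


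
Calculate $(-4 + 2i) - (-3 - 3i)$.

(-4 - (-3)) + (2 - (-3))i = -1 + 5i


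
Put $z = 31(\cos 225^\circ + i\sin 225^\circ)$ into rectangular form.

a = r cos θ = 31 * -sqrt(2)/2 = -31*sqrt(2)/2
b = r sin θ = 31 * -sqrt(2)/2 = -31*sqrt(2)/2
z = -31*sqrt(2)/2 - (31*sqrt(2)/2)i


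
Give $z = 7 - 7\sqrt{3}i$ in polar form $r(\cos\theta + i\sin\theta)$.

r = |z| = sqrt(a^2 + b^2) = sqrt((7)^2 + (-7*sqrt(3))^2) = sqrt(49 + 147) = sqrt(196) = 14
θ = arctan(b/a) = arctan(-12.1244/7) (quadrant-adjusted) = 300°
z = 14(cos 300° + i sin 300°)


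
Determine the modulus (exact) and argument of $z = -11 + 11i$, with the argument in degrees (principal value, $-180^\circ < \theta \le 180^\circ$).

|z| = sqrt((-11)^2 + 11^2) = sqrt(242)
arg(z) = arctan(b/a) = arctan(11/-11) (quadrant-adjusted) = 135°


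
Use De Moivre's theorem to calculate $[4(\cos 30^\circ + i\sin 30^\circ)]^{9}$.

By De Moivre: z^n = r^n(cos(nθ) + i sin(nθ))
= 4^9(cos(9*30°) + i sin(9*30°))
= 262144(cos 270° + i sin 270°)
= -262144i


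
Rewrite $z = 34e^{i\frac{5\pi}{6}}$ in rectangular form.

a = r cos θ = 34 * -sqrt(3)/2 = -17*sqrt(3)
b = r sin θ = 34 * 1/2 = 17
z = -17*sqrt(3) + 17i


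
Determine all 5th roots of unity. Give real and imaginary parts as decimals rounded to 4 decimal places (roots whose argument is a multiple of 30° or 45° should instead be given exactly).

ω_k = e^(2πik/5) = cos(2πk/5) + i sin(2πk/5) for k = 0, 1, ..., 4
Roots: 1, 0.3090 + 0.9511i, -0.8090 + 0.5878i, -0.8090 - 0.5878i, 0.3090 - 0.9511i


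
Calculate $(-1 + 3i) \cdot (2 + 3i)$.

(a1*a2 - b1*b2) + (a1*b2 + b1*a2)i
= (-2 - 9) + (-3 + 6)i
= -11 + 3i


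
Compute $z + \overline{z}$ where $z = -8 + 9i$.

z + conjugate(z) = (a + bi) + (a - bi) = 2a
= 2 * (-8) = -16


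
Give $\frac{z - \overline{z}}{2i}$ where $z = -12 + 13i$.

z - conjugate(z) = 2bi
(z - conjugate(z))/(2i) = 2bi/(2i) = b = 13


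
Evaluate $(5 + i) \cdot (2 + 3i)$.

(a1*a2 - b1*b2) + (a1*b2 + b1*a2)i
= (10 - 3) + (15 + 2)i
= 7 + 17i


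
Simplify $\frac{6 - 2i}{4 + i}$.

Multiply numerator and denominator by conjugate (4 - i):
= (6 - 2i)(4 - i) / (4^2 + 1^2)
= (22 - 14i) / 17
= 22/17 - (14/17)i


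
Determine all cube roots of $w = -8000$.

|w| = 8000, arg(w) = 180°
Root modulus = 8000^(1/3) = 20
Root arguments: θ_k = (180° + 360°k)/3 for k = 0, 1, ..., 2
Roots: 10 + 10*sqrt(3)i, -20, 10 - 10*sqrt(3)i


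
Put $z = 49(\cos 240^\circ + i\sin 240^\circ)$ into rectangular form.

a = r cos θ = 49 * -1/2 = -49/2
b = r sin θ = 49 * -sqrt(3)/2 = -49*sqrt(3)/2
z = -49/2 - (49*sqrt(3)/2)i


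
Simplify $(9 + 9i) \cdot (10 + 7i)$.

(a1*a2 - b1*b2) + (a1*b2 + b1*a2)i
= (90 - 63) + (63 + 90)i
= 27 + 153i


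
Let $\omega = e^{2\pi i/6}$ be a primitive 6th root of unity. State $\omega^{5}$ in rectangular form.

ω^5 = e^(2πi·5/6) = e^(i·5π/3)
= cos(5π/3) + i sin(5π/3)
= 1/2 - (sqrt(3)/2)i


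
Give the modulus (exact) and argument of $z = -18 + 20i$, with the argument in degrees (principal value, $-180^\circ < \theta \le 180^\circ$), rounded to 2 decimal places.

|z| = sqrt((-18)^2 + 20^2) = sqrt(724)
arg(z) = arctan(b/a) = arctan(20/-18) (quadrant-adjusted) = 131.99°


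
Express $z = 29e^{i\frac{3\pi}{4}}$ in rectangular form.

a = r cos θ = 29 * -sqrt(2)/2 = -29*sqrt(2)/2
b = r sin θ = 29 * sqrt(2)/2 = 29*sqrt(2)/2
z = -29*sqrt(2)/2 + (29*sqrt(2)/2)i


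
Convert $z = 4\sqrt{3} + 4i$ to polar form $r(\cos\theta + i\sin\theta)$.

r = |z| = sqrt(a^2 + b^2) = sqrt((4*sqrt(3))^2 + (4)^2) = sqrt(48 + 16) = sqrt(64) = 8
θ = arctan(b/a) = arctan(4/6.9282) (quadrant-adjusted) = 30°
z = 8(cos 30° + i sin 30°)


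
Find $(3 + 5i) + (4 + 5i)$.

(3 + 4) + (5 + 5)i = 7 + 10i


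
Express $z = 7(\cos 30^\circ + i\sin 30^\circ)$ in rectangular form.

a = r cos θ = 7 * sqrt(3)/2 = 7*sqrt(3)/2
b = r sin θ = 7 * 1/2 = 7/2
z = 7*sqrt(3)/2 + (7/2)i


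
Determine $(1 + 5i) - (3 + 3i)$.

(1 - 3) + (5 - 3)i = -2 + 2i


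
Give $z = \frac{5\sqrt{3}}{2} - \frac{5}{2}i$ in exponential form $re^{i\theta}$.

r = |z| = sqrt((5*sqrt(3)/2)^2 + (-5/2)^2) = sqrt(75/4 + 25/4) = sqrt(25) = 5
θ = arctan(b/a) = arctan(-2.5/4.3301) (quadrant-adjusted) = -30° = -π/6
z = 5e^(-i*π/6)


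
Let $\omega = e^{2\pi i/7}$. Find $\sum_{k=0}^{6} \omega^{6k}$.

Let ζ = ω^6 = e^(2πi·6/7). Since 7 ∤ 6, ζ ≠ 1.
Sum = Σ_{k=0}^{6} ζ^k = (ζ^7 - 1)/(ζ - 1) = (ω^{6·7} - 1)/(ζ - 1) = (1 - 1)/(ζ - 1) = 0


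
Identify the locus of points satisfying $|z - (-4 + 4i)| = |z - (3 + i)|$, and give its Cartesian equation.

|z - z1| = |z - z2| means z is equidistant from z1 and z2,
i.e. the perpendicular bisector of the segment from (-4, 4) to (3, 1) (midpoint (-1/2, 5/2)).
With z = x + yi, square both sides:
(x - (-4))^2 + (y - 4)^2 = (x - 3)^2 + (y - 1)^2
The x^2 and y^2 terms cancel: 14x + (-6)y = 10 - 32 = -22
Simplify: 7x - 3y = -11
Locus: Perpendicular bisector of the segment from (-4, 4) to (3, 1): the line 7x - 3y = -11


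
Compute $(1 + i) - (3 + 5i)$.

(1 - 3) + (1 - 5)i = -2 - 4i


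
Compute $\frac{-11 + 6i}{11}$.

Divisor is real, so divide each part by 11:
= -1 + (6/11)i


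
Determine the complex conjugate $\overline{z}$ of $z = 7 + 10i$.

If z = a + bi, then conjugate(z) = a - bi
conjugate(7 + 10i) = 7 - 10i


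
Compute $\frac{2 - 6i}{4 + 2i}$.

Multiply numerator and denominator by conjugate (4 - 2i):
= (2 - 6i)(4 - 2i) / (4^2 + 2^2)
= (-4 - 28i) / 20
Divide through by 4: (-1 - 7i) / 5
= -1/5 - (7/5)i


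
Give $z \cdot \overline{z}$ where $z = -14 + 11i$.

z * conjugate(z) = |z|^2 = a^2 + b^2
= (-14)^2 + 11^2 = 317


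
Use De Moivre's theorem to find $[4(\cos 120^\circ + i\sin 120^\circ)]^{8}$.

By De Moivre: z^n = r^n(cos(nθ) + i sin(nθ))
= 4^8(cos(8*120°) + i sin(8*120°))
= 65536(cos 240° + i sin 240°)
= -32768 - 32768*sqrt(3)i


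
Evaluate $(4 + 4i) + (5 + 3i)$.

(4 + 5) + (4 + 3)i = 9 + 7i


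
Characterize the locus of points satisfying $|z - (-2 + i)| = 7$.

|z - z0| = r describes a circle centered at z0 with radius r
Here z0 = -2 + i and r = 7
Locus: Circle centered at (-2, 1) with radius 7


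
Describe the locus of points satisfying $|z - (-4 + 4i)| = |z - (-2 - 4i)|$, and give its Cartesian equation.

|z - z1| = |z - z2| means z is equidistant from z1 and z2,
i.e. the perpendicular bisector of the segment from (-4, 4) to (-2, -4) (midpoint (-3, 0)).
With z = x + yi, square both sides:
(x - (-4))^2 + (y - 4)^2 = (x - (-2))^2 + (y - (-4))^2
The x^2 and y^2 terms cancel: 4x + (-16)y = 20 - 32 = -12
Simplify: x - 4y = -3
Locus: Perpendicular bisector of the segment from (-4, 4) to (-2, -4): the line x - 4y = -3


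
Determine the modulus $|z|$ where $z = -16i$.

|z| = sqrt(a^2 + b^2) = sqrt(0^2 + (-16)^2) = sqrt(256) = 16


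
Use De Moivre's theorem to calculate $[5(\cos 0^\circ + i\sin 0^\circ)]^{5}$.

By De Moivre: z^n = r^n(cos(nθ) + i sin(nθ))
= 5^5(cos(5*0°) + i sin(5*0°))
= 3125(cos 0° + i sin 0°)
= 3125


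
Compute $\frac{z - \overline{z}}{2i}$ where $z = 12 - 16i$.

z - conjugate(z) = 2bi
(z - conjugate(z))/(2i) = 2bi/(2i) = b = -16


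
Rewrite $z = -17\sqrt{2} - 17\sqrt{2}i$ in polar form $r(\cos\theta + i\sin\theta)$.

r = |z| = sqrt(a^2 + b^2) = sqrt((-17*sqrt(2))^2 + (-17*sqrt(2))^2) = sqrt(578 + 578) = sqrt(1156) = 34
θ = arctan(b/a) = arctan(-24.0416/-24.0416) (quadrant-adjusted) = 225°
z = 34(cos 225° + i sin 225°)


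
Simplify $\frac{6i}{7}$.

Divisor is real, so divide each part by 7:
= 0 + (6/7)i


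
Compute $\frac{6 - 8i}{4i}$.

Multiply numerator and denominator by conjugate (-4i):
= (6 - 8i)(-4i) / (0^2 + 4^2)
= (-32 - 24i) / 16
Divide through by 8: (-4 - 3i) / 2
= -2 - (3/2)i


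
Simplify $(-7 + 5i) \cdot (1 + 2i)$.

(a1*a2 - b1*b2) + (a1*b2 + b1*a2)i
= (-7 - 10) + (-14 + 5)i
= -17 - 9i


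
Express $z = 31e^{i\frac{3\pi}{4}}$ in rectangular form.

a = r cos θ = 31 * -sqrt(2)/2 = -31*sqrt(2)/2
b = r sin θ = 31 * sqrt(2)/2 = 31*sqrt(2)/2
z = -31*sqrt(2)/2 + (31*sqrt(2)/2)i


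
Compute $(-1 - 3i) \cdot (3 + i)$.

(a1*a2 - b1*b2) + (a1*b2 + b1*a2)i
= (-3 - (-3)) + (-1 + (-9))i
= -10i


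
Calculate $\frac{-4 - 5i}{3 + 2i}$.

Multiply numerator and denominator by conjugate (3 - 2i):
= (-4 - 5i)(3 - 2i) / (3^2 + 2^2)
= (-22 - 7i) / 13
= -22/13 - (7/13)i


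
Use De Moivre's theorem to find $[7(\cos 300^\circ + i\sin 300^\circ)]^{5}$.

By De Moivre: z^n = r^n(cos(nθ) + i sin(nθ))
= 7^5(cos(5*300°) + i sin(5*300°))
= 16807(cos 60° + i sin 60°)
= 16807/2 + (16807*sqrt(3)/2)i


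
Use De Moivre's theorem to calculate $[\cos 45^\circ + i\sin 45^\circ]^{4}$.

By De Moivre: z^n = r^n(cos(nθ) + i sin(nθ))
= 1^4(cos(4*45°) + i sin(4*45°))
= 1(cos 180° + i sin 180°)
= -1


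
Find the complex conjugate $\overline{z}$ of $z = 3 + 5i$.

If z = a + bi, then conjugate(z) = a - bi
conjugate(3 + 5i) = 3 - 5i


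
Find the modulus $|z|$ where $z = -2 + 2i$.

|z| = sqrt(a^2 + b^2) = sqrt((-2)^2 + 2^2) = sqrt(8) = sqrt(8)


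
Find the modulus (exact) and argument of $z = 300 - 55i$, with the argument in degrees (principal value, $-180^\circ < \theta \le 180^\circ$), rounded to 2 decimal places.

|z| = sqrt(300^2 + (-55)^2) = 305
arg(z) = arctan(b/a) = arctan(-55/300) (quadrant-adjusted) = -10.39°


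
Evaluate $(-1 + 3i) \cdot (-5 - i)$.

(a1*a2 - b1*b2) + (a1*b2 + b1*a2)i
= (5 - (-3)) + (1 + (-15))i
= 8 - 14i


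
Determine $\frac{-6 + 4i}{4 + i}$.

Multiply numerator and denominator by conjugate (4 - i):
= (-6 + 4i)(4 - i) / (4^2 + 1^2)
= (-20 + 22i) / 17
= -20/17 + (22/17)i


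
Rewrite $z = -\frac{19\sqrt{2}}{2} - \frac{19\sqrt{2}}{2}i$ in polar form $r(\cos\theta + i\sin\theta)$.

r = |z| = sqrt(a^2 + b^2) = sqrt((-19*sqrt(2)/2)^2 + (-19*sqrt(2)/2)^2) = sqrt(361/2 + 361/2) = sqrt(361) = 19
θ = arctan(b/a) = arctan(-13.435/-13.435) (quadrant-adjusted) = 225°
z = 19(cos 225° + i sin 225°)


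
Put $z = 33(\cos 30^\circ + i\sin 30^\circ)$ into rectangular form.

a = r cos θ = 33 * sqrt(3)/2 = 33*sqrt(3)/2
b = r sin θ = 33 * 1/2 = 33/2
z = 33*sqrt(3)/2 + (33/2)i


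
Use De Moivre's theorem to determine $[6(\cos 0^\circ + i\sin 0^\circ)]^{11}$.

By De Moivre: z^n = r^n(cos(nθ) + i sin(nθ))
= 6^11(cos(11*0°) + i sin(11*0°))
= 362797056(cos 0° + i sin 0°)
= 362797056


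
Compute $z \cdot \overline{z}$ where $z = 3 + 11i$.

z * conjugate(z) = |z|^2 = a^2 + b^2
= 3^2 + 11^2 = 130


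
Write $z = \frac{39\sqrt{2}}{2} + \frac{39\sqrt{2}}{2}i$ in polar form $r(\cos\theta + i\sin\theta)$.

r = |z| = sqrt(a^2 + b^2) = sqrt((39*sqrt(2)/2)^2 + (39*sqrt(2)/2)^2) = sqrt(1521/2 + 1521/2) = sqrt(1521) = 39
θ = arctan(b/a) = arctan(27.5772/27.5772) (quadrant-adjusted) = 45°
z = 39(cos 45° + i sin 45°)


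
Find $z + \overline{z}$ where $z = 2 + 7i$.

z + conjugate(z) = (a + bi) + (a - bi) = 2a
= 2 * 2 = 4


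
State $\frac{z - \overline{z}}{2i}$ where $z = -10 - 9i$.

z - conjugate(z) = 2bi
(z - conjugate(z))/(2i) = 2bi/(2i) = b = -9


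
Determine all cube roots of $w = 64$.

|w| = 64, arg(w) = 0°
Root modulus = 64^(1/3) = 4
Root arguments: θ_k = (0° + 360°k)/3 for k = 0, 1, ..., 2
Roots: 4, -2 + 2*sqrt(3)i, -2 - 2*sqrt(3)i


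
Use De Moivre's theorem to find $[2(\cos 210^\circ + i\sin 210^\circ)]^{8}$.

By De Moivre: z^n = r^n(cos(nθ) + i sin(nθ))
= 2^8(cos(8*210°) + i sin(8*210°))
= 256(cos 240° + i sin 240°)
= -128 - 128*sqrt(3)i


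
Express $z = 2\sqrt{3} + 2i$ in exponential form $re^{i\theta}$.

r = |z| = sqrt((2*sqrt(3))^2 + (2)^2) = sqrt(12 + 4) = sqrt(16) = 4
θ = arctan(b/a) = arctan(2/3.4641) (quadrant-adjusted) = 30° = π/6
z = 4e^(i*π/6)


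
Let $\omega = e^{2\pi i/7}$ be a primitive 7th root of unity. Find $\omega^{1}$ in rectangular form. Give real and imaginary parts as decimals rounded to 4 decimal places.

ω^1 = e^(2πi·1/7) = e^(i·2π/7)
= cos(2π/7) + i sin(2π/7)
= 0.6235 + 0.7818i


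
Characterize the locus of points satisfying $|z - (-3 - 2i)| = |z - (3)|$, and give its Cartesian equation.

|z - z1| = |z - z2| means z is equidistant from z1 and z2,
i.e. the perpendicular bisector of the segment from (-3, -2) to (3, 0) (midpoint (0, -1)).
With z = x + yi, square both sides:
(x - (-3))^2 + (y - (-2))^2 = (x - 3)^2 + (y - 0)^2
The x^2 and y^2 terms cancel: 12x + 4y = 9 - 13 = -4
Simplify: 3x + y = -1
Locus: Perpendicular bisector of the segment from (-3, -2) to (3, 0): the line 3x + y = -1


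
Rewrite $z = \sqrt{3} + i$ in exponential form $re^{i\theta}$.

r = |z| = sqrt((sqrt(3))^2 + (1)^2) = sqrt(3 + 1) = sqrt(4) = 2
θ = arctan(b/a) = arctan(1/1.7321) (quadrant-adjusted) = 30° = π/6
z = 2e^(i*π/6)


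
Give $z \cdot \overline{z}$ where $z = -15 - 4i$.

z * conjugate(z) = |z|^2 = a^2 + b^2
= (-15)^2 + (-4)^2 = 241


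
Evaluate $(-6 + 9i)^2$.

(a + bi)^2 = a^2 - b^2 + 2abi
= (-6)^2 - 9^2 + 2*(-6)*9i
= -45 - 108i


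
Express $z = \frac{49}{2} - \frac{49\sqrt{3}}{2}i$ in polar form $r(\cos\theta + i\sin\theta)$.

r = |z| = sqrt(a^2 + b^2) = sqrt((49/2)^2 + (-49*sqrt(3)/2)^2) = sqrt(2401/4 + 7203/4) = sqrt(2401) = 49
θ = arctan(b/a) = arctan(-42.4352/24.5) (quadrant-adjusted) = 300°
z = 49(cos 300° + i sin 300°)


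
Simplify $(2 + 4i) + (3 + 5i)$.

(2 + 3) + (4 + 5)i = 5 + 9i


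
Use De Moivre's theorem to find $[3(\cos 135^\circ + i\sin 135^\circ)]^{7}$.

By De Moivre: z^n = r^n(cos(nθ) + i sin(nθ))
= 3^7(cos(7*135°) + i sin(7*135°))
= 2187(cos 225° + i sin 225°)
= -2187*sqrt(2)/2 - (2187*sqrt(2)/2)i


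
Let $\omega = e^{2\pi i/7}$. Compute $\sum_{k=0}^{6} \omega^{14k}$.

Since 7 divides 14, ω^14 = (ω^7)^2 = 1^2 = 1, so every term is 1.
Sum = 7 · 1 = 7


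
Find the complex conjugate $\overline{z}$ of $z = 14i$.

If z = a + bi, then conjugate(z) = a - bi
conjugate(14i) = -14i


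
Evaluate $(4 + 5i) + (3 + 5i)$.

(4 + 3) + (5 + 5)i = 7 + 10i


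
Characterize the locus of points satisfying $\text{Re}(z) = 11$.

Re(z) = x where z = x + yi; the equation x = 11 is satisfied by all points with that x-coordinate
Locus: Vertical line x = 11


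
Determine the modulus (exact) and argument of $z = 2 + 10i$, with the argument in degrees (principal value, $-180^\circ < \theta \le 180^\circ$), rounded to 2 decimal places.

|z| = sqrt(2^2 + 10^2) = sqrt(104)
arg(z) = arctan(b/a) = arctan(10/2) (quadrant-adjusted) = 78.69°


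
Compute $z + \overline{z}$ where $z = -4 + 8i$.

z + conjugate(z) = (a + bi) + (a - bi) = 2a
= 2 * (-4) = -8


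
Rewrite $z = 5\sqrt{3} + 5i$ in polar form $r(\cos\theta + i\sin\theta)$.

r = |z| = sqrt(a^2 + b^2) = sqrt((5*sqrt(3))^2 + (5)^2) = sqrt(75 + 25) = sqrt(100) = 10
θ = arctan(b/a) = arctan(5/8.6603) (quadrant-adjusted) = 30°
z = 10(cos 30° + i sin 30°)


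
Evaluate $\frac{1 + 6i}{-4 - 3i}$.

Multiply numerator and denominator by conjugate (-4 + 3i):
= (1 + 6i)(-4 + 3i) / ((-4)^2 + (-3)^2)
= (-22 - 21i) / 25
= -22/25 - (21/25)i


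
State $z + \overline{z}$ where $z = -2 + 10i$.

z + conjugate(z) = (a + bi) + (a - bi) = 2a
= 2 * (-2) = -4
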